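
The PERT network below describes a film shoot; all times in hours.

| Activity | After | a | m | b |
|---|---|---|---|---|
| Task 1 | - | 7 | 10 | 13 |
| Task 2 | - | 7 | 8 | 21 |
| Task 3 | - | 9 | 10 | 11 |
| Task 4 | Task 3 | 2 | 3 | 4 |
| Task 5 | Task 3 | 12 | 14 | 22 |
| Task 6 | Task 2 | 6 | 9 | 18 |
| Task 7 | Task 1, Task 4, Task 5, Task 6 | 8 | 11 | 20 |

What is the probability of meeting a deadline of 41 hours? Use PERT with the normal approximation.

0.936

te_Task 1 = (7 + 4·10 + 13)/6 = 60/6 = 10; σ²_Task 1 = ((13−7)/6)² = 1.000
te_Task 2 = (7 + 4·8 + 21)/6 = 60/6 = 10; σ²_Task 2 = ((21−7)/6)² = 5.444
te_Task 3 = (9 + 4·10 + 11)/6 = 60/6 = 10; σ²_Task 3 = ((11−9)/6)² = 0.111
te_Task 4 = (2 + 4·3 + 4)/6 = 18/6 = 3; σ²_Task 4 = ((4−2)/6)² = 0.111
te_Task 5 = (12 + 4·14 + 22)/6 = 90/6 = 15; σ²_Task 5 = ((22−12)/6)² = 2.778
te_Task 6 = (6 + 4·9 + 18)/6 = 60/6 = 10; σ²_Task 6 = ((18−6)/6)² = 4.000
te_Task 7 = (8 + 4·11 + 20)/6 = 72/6 = 12; σ²_Task 7 = ((20−8)/6)² = 4.000

Forward pass:
ES_Task 1 = 0; EF_Task 1 = 10
ES_Task 2 = 0; EF_Task 2 = 10
ES_Task 3 = 0; EF_Task 3 = 10
ES_Task 4 = 10; EF_Task 4 = 10+3 = 13
ES_Task 5 = 10; EF_Task 5 = 10+15 = 25
ES_Task 6 = 10; EF_Task 6 = 10+10 = 20
ES_Task 7 = max(EF_Task 1=10, EF_Task 4=13, EF_Task 5=25, EF_Task 6=20) = 25; EF_Task 7 = 25+12 = 37
Expected project duration μ = 37 hours. Critical path: Task 3 → Task 5 → Task 7.

Variance along critical path = 0.111 + 2.778 + 4.000 = 6.889; σ = √6.889 = 2.625 hours.
Z = (41 − 37) / 2.625 = 1.524
P(T ≤ 41) = Φ(1.524) ≈ 0.936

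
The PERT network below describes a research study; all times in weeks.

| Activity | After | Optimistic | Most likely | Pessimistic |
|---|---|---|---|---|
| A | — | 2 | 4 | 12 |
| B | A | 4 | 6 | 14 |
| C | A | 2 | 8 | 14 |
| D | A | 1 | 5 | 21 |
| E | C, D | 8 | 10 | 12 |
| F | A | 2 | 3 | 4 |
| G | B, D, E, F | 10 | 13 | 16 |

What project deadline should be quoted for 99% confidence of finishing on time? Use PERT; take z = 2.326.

te_A = (2 + 4·4 + 12)/6 = 30/6 = 5; σ²_A = ((12−2)/6)² = 2.778
te_B = (4 + 4·6 + 14)/6 = 42/6 = 7; σ²_B = ((14−4)/6)² = 2.778
te_C = (2 + 4·8 + 14)/6 = 48/6 = 8; σ²_C = ((14−2)/6)² = 4.000
te_D = (1 + 4·5 + 21)/6 = 42/6 = 7; σ²_D = ((21−1)/6)² = 11.111
te_E = (8 + 4·10 + 12)/6 = 60/6 = 10; σ²_E = ((12−8)/6)² = 0.444
te_F = (2 + 4·3 + 4)/6 = 18/6 = 3; σ²_F = ((4−2)/6)² = 0.111
te_G = (10 + 4·13 + 16)/6 = 78/6 = 13; σ²_G = ((16−10)/6)² = 1.000

Forward pass:
ES_A = 0; EF_A = 5
ES_B = 5; EF_B = 5+7 = 12
ES_C = 5; EF_C = 5+8 = 13
ES_D = 5; EF_D = 5+7 = 12
ES_E = max(EF_C=13, EF_D=12) = 13; EF_E = 13+10 = 23
ES_F = 5; EF_F = 5+3 = 8
ES_G = max(EF_B=12, EF_D=12, EF_E=23, EF_F=8) = 23; EF_G = 23+13 = 36
Expected project duration μ = 36 weeks. Critical path: A → C → E → G.

Variance along critical path = 2.778 + 4.000 + 0.444 + 1.000 = 8.222; σ = 2.867 weeks.
D = μ + z·σ = 36 + 2.326·2.867 = 42.7 weeks

42.7 weeks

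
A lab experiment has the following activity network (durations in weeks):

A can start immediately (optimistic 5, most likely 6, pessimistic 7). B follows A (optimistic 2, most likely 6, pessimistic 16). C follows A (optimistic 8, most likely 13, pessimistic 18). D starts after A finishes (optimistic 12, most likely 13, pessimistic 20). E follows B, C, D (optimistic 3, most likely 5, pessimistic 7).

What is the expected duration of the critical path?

25 weeks

te_A = (5 + 4·6 + 7)/6 = 36/6 = 6
te_B = (2 + 4·6 + 16)/6 = 42/6 = 7
te_C = (8 + 4·13 + 18)/6 = 78/6 = 13
te_D = (12 + 4·13 + 20)/6 = 84/6 = 14
te_E = (3 + 4·5 + 7)/6 = 30/6 = 5

Forward pass:
ES_A = 0; EF_A = 6
ES_B = 6; EF_B = 6+7 = 13
ES_C = 6; EF_C = 6+13 = 19
ES_D = 6; EF_D = 6+14 = 20
ES_E = max(EF_B=13, EF_C=19, EF_D=20) = 20; EF_E = 20+5 = 25
Expected project duration μ = 25 weeks. Critical path: A → D → E.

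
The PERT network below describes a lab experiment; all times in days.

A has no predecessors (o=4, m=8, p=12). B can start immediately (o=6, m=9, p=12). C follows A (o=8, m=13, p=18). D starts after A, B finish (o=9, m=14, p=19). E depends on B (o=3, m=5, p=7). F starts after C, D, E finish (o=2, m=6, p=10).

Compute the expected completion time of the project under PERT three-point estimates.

29 days

te_A = (4 + 4·8 + 12)/6 = 48/6 = 8
te_B = (6 + 4·9 + 12)/6 = 54/6 = 9
te_C = (8 + 4·13 + 18)/6 = 78/6 = 13
te_D = (9 + 4·14 + 19)/6 = 84/6 = 14
te_E = (3 + 4·5 + 7)/6 = 30/6 = 5
te_F = (2 + 4·6 + 10)/6 = 36/6 = 6

Forward pass:
ES_A = 0; EF_A = 8
ES_B = 0; EF_B = 9
ES_C = 8; EF_C = 8+13 = 21
ES_D = max(EF_A=8, EF_B=9) = 9; EF_D = 9+14 = 23
ES_E = 9; EF_E = 9+5 = 14
ES_F = max(EF_C=21, EF_D=23, EF_E=14) = 23; EF_F = 23+6 = 29
Expected project duration μ = 29 days. Critical path: B → D → F.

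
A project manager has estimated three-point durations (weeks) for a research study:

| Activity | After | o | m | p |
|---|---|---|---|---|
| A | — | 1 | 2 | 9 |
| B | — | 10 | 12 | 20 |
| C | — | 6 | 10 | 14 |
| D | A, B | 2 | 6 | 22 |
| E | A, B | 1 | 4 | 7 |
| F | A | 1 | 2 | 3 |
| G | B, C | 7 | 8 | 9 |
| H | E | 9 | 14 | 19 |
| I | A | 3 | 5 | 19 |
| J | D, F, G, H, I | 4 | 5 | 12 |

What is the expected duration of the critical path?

37 weeks

te_A = (1 + 4·2 + 9)/6 = 18/6 = 3
te_B = (10 + 4·12 + 20)/6 = 78/6 = 13
te_C = (6 + 4·10 + 14)/6 = 60/6 = 10
te_D = (2 + 4·6 + 22)/6 = 48/6 = 8
te_E = (1 + 4·4 + 7)/6 = 24/6 = 4
te_F = (1 + 4·2 + 3)/6 = 12/6 = 2
te_G = (7 + 4·8 + 9)/6 = 48/6 = 8
te_H = (9 + 4·14 + 19)/6 = 84/6 = 14
te_I = (3 + 4·5 + 19)/6 = 42/6 = 7
te_J = (4 + 4·5 + 12)/6 = 36/6 = 6

Forward pass:
ES_A = 0; EF_A = 3
ES_B = 0; EF_B = 13
ES_C = 0; EF_C = 10
ES_D = max(EF_A=3, EF_B=13) = 13; EF_D = 13+8 = 21
ES_E = max(EF_A=3, EF_B=13) = 13; EF_E = 13+4 = 17
ES_F = 3; EF_F = 3+2 = 5
ES_G = max(EF_B=13, EF_C=10) = 13; EF_G = 13+8 = 21
ES_H = 17; EF_H = 17+14 = 31
ES_I = 3; EF_I = 3+7 = 10
ES_J = max(EF_D=21, EF_F=5, EF_G=21, EF_H=31, EF_I=10) = 31; EF_J = 31+6 = 37
Expected project duration μ = 37 weeks. Critical path: B → E → H → J.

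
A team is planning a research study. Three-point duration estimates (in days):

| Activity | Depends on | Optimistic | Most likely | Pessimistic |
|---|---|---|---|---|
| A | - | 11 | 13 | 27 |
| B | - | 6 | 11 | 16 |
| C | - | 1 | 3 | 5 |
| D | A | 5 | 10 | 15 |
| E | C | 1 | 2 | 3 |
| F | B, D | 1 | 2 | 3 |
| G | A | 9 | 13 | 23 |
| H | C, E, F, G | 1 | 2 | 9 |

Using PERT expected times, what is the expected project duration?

32 days

te_A = (11 + 4·13 + 27)/6 = 90/6 = 15
te_B = (6 + 4·11 + 16)/6 = 66/6 = 11
te_C = (1 + 4·3 + 5)/6 = 18/6 = 3
te_D = (5 + 4·10 + 15)/6 = 60/6 = 10
te_E = (1 + 4·2 + 3)/6 = 12/6 = 2
te_F = (1 + 4·2 + 3)/6 = 12/6 = 2
te_G = (9 + 4·13 + 23)/6 = 84/6 = 14
te_H = (1 + 4·2 + 9)/6 = 18/6 = 3

Forward pass:
ES_A = 0; EF_A = 15
ES_B = 0; EF_B = 11
ES_C = 0; EF_C = 3
ES_D = 15; EF_D = 15+10 = 25
ES_E = 3; EF_E = 3+2 = 5
ES_F = max(EF_B=11, EF_D=25) = 25; EF_F = 25+2 = 27
ES_G = 15; EF_G = 15+14 = 29
ES_H = max(EF_C=3, EF_E=5, EF_F=27, EF_G=29) = 29; EF_H = 29+3 = 32
Expected project duration μ = 32 days. Critical path: A → G → H.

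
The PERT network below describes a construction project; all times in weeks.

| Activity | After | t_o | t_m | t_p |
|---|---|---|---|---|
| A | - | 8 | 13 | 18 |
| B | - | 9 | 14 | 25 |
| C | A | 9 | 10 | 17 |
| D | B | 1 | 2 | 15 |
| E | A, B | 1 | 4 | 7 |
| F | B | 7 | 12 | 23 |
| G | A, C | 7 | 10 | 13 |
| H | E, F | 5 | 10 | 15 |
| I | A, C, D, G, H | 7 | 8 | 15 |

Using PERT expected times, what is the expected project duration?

te_A = (8 + 4·13 + 18)/6 = 78/6 = 13
te_B = (9 + 4·14 + 25)/6 = 90/6 = 15
te_C = (9 + 4·10 + 17)/6 = 66/6 = 11
te_D = (1 + 4·2 + 15)/6 = 24/6 = 4
te_E = (1 + 4·4 + 7)/6 = 24/6 = 4
te_F = (7 + 4·12 + 23)/6 = 78/6 = 13
te_G = (7 + 4·10 + 13)/6 = 60/6 = 10
te_H = (5 + 4·10 + 15)/6 = 60/6 = 10
te_I = (7 + 4·8 + 15)/6 = 54/6 = 9

Forward pass:
ES_A = 0; EF_A = 13
ES_B = 0; EF_B = 15
ES_C = 13; EF_C = 13+11 = 24
ES_D = 15; EF_D = 15+4 = 19
ES_E = max(EF_A=13, EF_B=15) = 15; EF_E = 15+4 = 19
ES_F = 15; EF_F = 15+13 = 28
ES_G = max(EF_A=13, EF_C=24) = 24; EF_G = 24+10 = 34
ES_H = max(EF_E=19, EF_F=28) = 28; EF_H = 28+10 = 38
ES_I = max(EF_A=13, EF_C=24, EF_D=19, EF_G=34, EF_H=38) = 38; EF_I = 38+9 = 47
Expected project duration μ = 47 weeks. Critical path: B → F → H → I.

47 weeks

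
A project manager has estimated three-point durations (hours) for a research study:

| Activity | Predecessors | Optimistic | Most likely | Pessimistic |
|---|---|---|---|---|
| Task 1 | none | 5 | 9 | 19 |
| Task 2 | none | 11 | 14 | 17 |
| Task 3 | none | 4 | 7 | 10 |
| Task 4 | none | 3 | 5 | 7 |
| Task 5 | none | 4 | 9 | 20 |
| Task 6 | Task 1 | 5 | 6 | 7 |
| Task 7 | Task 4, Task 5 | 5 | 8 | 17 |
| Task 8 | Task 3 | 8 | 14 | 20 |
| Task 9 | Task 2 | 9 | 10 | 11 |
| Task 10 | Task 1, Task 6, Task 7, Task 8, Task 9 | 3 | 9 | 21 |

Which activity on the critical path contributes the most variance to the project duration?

te_Task 1 = (5 + 4·9 + 19)/6 = 60/6 = 10; σ²_Task 1 = ((19−5)/6)² = 5.444
te_Task 2 = (11 + 4·14 + 17)/6 = 84/6 = 14; σ²_Task 2 = ((17−11)/6)² = 1.000
te_Task 3 = (4 + 4·7 + 10)/6 = 42/6 = 7; σ²_Task 3 = ((10−4)/6)² = 1.000
te_Task 4 = (3 + 4·5 + 7)/6 = 30/6 = 5; σ²_Task 4 = ((7−3)/6)² = 0.444
te_Task 5 = (4 + 4·9 + 20)/6 = 60/6 = 10; σ²_Task 5 = ((20−4)/6)² = 7.111
te_Task 6 = (5 + 4·6 + 7)/6 = 36/6 = 6; σ²_Task 6 = ((7−5)/6)² = 0.111
te_Task 7 = (5 + 4·8 + 17)/6 = 54/6 = 9; σ²_Task 7 = ((17−5)/6)² = 4.000
te_Task 8 = (8 + 4·14 + 20)/6 = 84/6 = 14; σ²_Task 8 = ((20−8)/6)² = 4.000
te_Task 9 = (9 + 4·10 + 11)/6 = 60/6 = 10; σ²_Task 9 = ((11−9)/6)² = 0.111
te_Task 10 = (3 + 4·9 + 21)/6 = 60/6 = 10; σ²_Task 10 = ((21−3)/6)² = 9.000

Forward pass:
ES_Task 1 = 0; EF_Task 1 = 10
ES_Task 2 = 0; EF_Task 2 = 14
ES_Task 3 = 0; EF_Task 3 = 7
ES_Task 4 = 0; EF_Task 4 = 5
ES_Task 5 = 0; EF_Task 5 = 10
ES_Task 6 = 10; EF_Task 6 = 10+6 = 16
ES_Task 7 = max(EF_Task 4=5, EF_Task 5=10) = 10; EF_Task 7 = 10+9 = 19
ES_Task 8 = 7; EF_Task 8 = 7+14 = 21
ES_Task 9 = 14; EF_Task 9 = 14+10 = 24
ES_Task 10 = max(EF_Task 1=10, EF_Task 6=16, EF_Task 7=19, EF_Task 8=21, EF_Task 9=24) = 24; EF_Task 10 = 24+10 = 34
Expected project duration μ = 34 hours. Critical path: Task 2 → Task 9 → Task 10.

Variances on critical path: σ²_Task 2=1.000, σ²_Task 9=0.111, σ²_Task 10=9.000.
Largest is σ²_Task 10 = 9.000.

Task 10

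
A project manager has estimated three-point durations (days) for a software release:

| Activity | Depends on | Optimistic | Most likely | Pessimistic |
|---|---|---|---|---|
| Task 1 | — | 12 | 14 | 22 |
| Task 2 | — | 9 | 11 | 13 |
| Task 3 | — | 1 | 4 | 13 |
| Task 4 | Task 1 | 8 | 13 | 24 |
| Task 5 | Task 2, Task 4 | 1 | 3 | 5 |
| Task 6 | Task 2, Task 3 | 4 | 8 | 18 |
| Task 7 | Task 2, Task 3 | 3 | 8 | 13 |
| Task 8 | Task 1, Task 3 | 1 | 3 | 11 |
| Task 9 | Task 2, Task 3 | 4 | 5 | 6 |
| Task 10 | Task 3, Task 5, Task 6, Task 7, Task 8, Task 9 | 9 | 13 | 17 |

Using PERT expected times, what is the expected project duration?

te_Task 1 = (12 + 4·14 + 22)/6 = 90/6 = 15
te_Task 2 = (9 + 4·11 + 13)/6 = 66/6 = 11
te_Task 3 = (1 + 4·4 + 13)/6 = 30/6 = 5
te_Task 4 = (8 + 4·13 + 24)/6 = 84/6 = 14
te_Task 5 = (1 + 4·3 + 5)/6 = 18/6 = 3
te_Task 6 = (4 + 4·8 + 18)/6 = 54/6 = 9
te_Task 7 = (3 + 4·8 + 13)/6 = 48/6 = 8
te_Task 8 = (1 + 4·3 + 11)/6 = 24/6 = 4
te_Task 9 = (4 + 4·5 + 6)/6 = 30/6 = 5
te_Task 10 = (9 + 4·13 + 17)/6 = 78/6 = 13

Forward pass:
ES_Task 1 = 0; EF_Task 1 = 15
ES_Task 2 = 0; EF_Task 2 = 11
ES_Task 3 = 0; EF_Task 3 = 5
ES_Task 4 = 15; EF_Task 4 = 15+14 = 29
ES_Task 5 = max(EF_Task 2=11, EF_Task 4=29) = 29; EF_Task 5 = 29+3 = 32
ES_Task 6 = max(EF_Task 2=11, EF_Task 3=5) = 11; EF_Task 6 = 11+9 = 20
ES_Task 7 = max(EF_Task 2=11, EF_Task 3=5) = 11; EF_Task 7 = 11+8 = 19
ES_Task 8 = max(EF_Task 1=15, EF_Task 3=5) = 15; EF_Task 8 = 15+4 = 19
ES_Task 9 = max(EF_Task 2=11, EF_Task 3=5) = 11; EF_Task 9 = 11+5 = 16
ES_Task 10 = max(EF_Task 3=5, EF_Task 5=32, EF_Task 6=20, EF_Task 7=19, EF_Task 8=19, EF_Task 9=16) = 32; EF_Task 10 = 32+13 = 45
Expected project duration μ = 45 days. Critical path: Task 1 → Task 4 → Task 5 → Task 10.

45 days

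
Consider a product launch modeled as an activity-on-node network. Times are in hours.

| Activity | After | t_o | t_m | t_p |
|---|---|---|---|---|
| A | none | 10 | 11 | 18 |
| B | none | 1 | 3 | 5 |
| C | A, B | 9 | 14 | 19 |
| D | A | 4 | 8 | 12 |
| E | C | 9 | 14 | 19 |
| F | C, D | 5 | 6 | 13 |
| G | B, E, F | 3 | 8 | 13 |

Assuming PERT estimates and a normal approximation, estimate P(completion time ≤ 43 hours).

te_A = (10 + 4·11 + 18)/6 = 72/6 = 12; σ²_A = ((18−10)/6)² = 1.778
te_B = (1 + 4·3 + 5)/6 = 18/6 = 3; σ²_B = ((5−1)/6)² = 0.444
te_C = (9 + 4·14 + 19)/6 = 84/6 = 14; σ²_C = ((19−9)/6)² = 2.778
te_D = (4 + 4·8 + 12)/6 = 48/6 = 8; σ²_D = ((12−4)/6)² = 1.778
te_E = (9 + 4·14 + 19)/6 = 84/6 = 14; σ²_E = ((19−9)/6)² = 2.778
te_F = (5 + 4·6 + 13)/6 = 42/6 = 7; σ²_F = ((13−5)/6)² = 1.778
te_G = (3 + 4·8 + 13)/6 = 48/6 = 8; σ²_G = ((13−3)/6)² = 2.778

Forward pass:
ES_A = 0; EF_A = 12
ES_B = 0; EF_B = 3
ES_C = max(EF_A=12, EF_B=3) = 12; EF_C = 12+14 = 26
ES_D = 12; EF_D = 12+8 = 20
ES_E = 26; EF_E = 26+14 = 40
ES_F = max(EF_C=26, EF_D=20) = 26; EF_F = 26+7 = 33
ES_G = max(EF_B=3, EF_E=40, EF_F=33) = 40; EF_G = 40+8 = 48
Expected project duration μ = 48 hours. Critical path: A → C → E → G.

Variance along critical path = 1.778 + 2.778 + 2.778 + 2.778 = 10.111; σ = √10.111 = 3.180 hours.
Z = (43 − 48) / 3.180 = -1.572
P(T ≤ 43) = Φ(-1.572) ≈ 0.058

0.058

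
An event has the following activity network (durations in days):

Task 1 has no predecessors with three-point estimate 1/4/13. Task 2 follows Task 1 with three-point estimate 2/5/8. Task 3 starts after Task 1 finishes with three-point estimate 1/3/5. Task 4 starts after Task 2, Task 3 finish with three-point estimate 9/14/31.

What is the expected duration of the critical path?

26 days

te_Task 1 = (1 + 4·4 + 13)/6 = 30/6 = 5
te_Task 2 = (2 + 4·5 + 8)/6 = 30/6 = 5
te_Task 3 = (1 + 4·3 + 5)/6 = 18/6 = 3
te_Task 4 = (9 + 4·14 + 31)/6 = 96/6 = 16

Forward pass:
ES_Task 1 = 0; EF_Task 1 = 5
ES_Task 2 = 5; EF_Task 2 = 5+5 = 10
ES_Task 3 = 5; EF_Task 3 = 5+3 = 8
ES_Task 4 = max(EF_Task 2=10, EF_Task 3=8) = 10; EF_Task 4 = 10+16 = 26
Expected project duration μ = 26 days. Critical path: Task 1 → Task 2 → Task 4.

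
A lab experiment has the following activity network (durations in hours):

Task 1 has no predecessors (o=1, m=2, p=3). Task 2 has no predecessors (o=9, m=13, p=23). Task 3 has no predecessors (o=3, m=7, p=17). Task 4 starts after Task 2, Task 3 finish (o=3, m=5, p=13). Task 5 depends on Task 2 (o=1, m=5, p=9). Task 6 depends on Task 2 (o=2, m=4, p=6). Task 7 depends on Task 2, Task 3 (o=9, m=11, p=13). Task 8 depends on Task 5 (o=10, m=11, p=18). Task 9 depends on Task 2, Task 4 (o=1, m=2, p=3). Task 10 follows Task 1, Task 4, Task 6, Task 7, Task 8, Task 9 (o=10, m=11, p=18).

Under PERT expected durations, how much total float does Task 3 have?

12 hours

te_Task 1 = (1 + 4·2 + 3)/6 = 12/6 = 2
te_Task 2 = (9 + 4·13 + 23)/6 = 84/6 = 14
te_Task 3 = (3 + 4·7 + 17)/6 = 48/6 = 8
te_Task 4 = (3 + 4·5 + 13)/6 = 36/6 = 6
te_Task 5 = (1 + 4·5 + 9)/6 = 30/6 = 5
te_Task 6 = (2 + 4·4 + 6)/6 = 24/6 = 4
te_Task 7 = (9 + 4·11 + 13)/6 = 66/6 = 11
te_Task 8 = (10 + 4·11 + 18)/6 = 72/6 = 12
te_Task 9 = (1 + 4·2 + 3)/6 = 12/6 = 2
te_Task 10 = (10 + 4·11 + 18)/6 = 72/6 = 12

Forward pass:
ES_Task 1 = 0; EF_Task 1 = 2
ES_Task 2 = 0; EF_Task 2 = 14
ES_Task 3 = 0; EF_Task 3 = 8
ES_Task 4 = max(EF_Task 2=14, EF_Task 3=8) = 14; EF_Task 4 = 14+6 = 20
ES_Task 5 = 14; EF_Task 5 = 14+5 = 19
ES_Task 6 = 14; EF_Task 6 = 14+4 = 18
ES_Task 7 = max(EF_Task 2=14, EF_Task 3=8) = 14; EF_Task 7 = 14+11 = 25
ES_Task 8 = 19; EF_Task 8 = 19+12 = 31
ES_Task 9 = max(EF_Task 2=14, EF_Task 4=20) = 20; EF_Task 9 = 20+2 = 22
ES_Task 10 = max(EF_Task 1=2, EF_Task 4=20, EF_Task 6=18, EF_Task 7=25, EF_Task 8=31, EF_Task 9=22) = 31; EF_Task 10 = 31+12 = 43
Expected project duration μ = 43 hours. Critical path: Task 2 → Task 5 → Task 8 → Task 10.

Backward pass:
LF_Task 10 = 43; LS_Task 10 = 43−12 = 31
LF_Task 9 = LS_Task 10 = 31; LS_Task 9 = 31−2 = 29
LF_Task 8 = LS_Task 10 = 31; LS_Task 8 = 31−12 = 19
LF_Task 7 = LS_Task 10 = 31; LS_Task 7 = 31−11 = 20
LF_Task 6 = LS_Task 10 = 31; LS_Task 6 = 31−4 = 27
LF_Task 5 = LS_Task 8 = 19; LS_Task 5 = 19−5 = 14
LF_Task 4 = min(LS_Task 9=29, LS_Task 10=31) = 29; LS_Task 4 = 29−6 = 23
LF_Task 3 = min(LS_Task 4=23, LS_Task 7=20) = 20; LS_Task 3 = 20−8 = 12
LF_Task 2 = min(LS_Task 4=23, LS_Task 5=14, LS_Task 6=27, LS_Task 7=20, LS_Task 9=29) = 14; LS_Task 2 = 14−14 = 0
LF_Task 1 = LS_Task 10 = 31; LS_Task 1 = 31−2 = 29
Slack_Task 3 = LS_Task 3 − ES_Task 3 = 12 − 0 = 12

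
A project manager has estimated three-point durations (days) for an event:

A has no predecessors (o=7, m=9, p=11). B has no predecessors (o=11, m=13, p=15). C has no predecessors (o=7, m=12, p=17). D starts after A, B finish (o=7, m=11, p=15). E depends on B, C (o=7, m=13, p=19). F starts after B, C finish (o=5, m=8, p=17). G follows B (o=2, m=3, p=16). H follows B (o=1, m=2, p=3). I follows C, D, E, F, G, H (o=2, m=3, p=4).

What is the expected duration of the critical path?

te_A = (7 + 4·9 + 11)/6 = 54/6 = 9
te_B = (11 + 4·13 + 15)/6 = 78/6 = 13
te_C = (7 + 4·12 + 17)/6 = 72/6 = 12
te_D = (7 + 4·11 + 15)/6 = 66/6 = 11
te_E = (7 + 4·13 + 19)/6 = 78/6 = 13
te_F = (5 + 4·8 + 17)/6 = 54/6 = 9
te_G = (2 + 4·3 + 16)/6 = 30/6 = 5
te_H = (1 + 4·2 + 3)/6 = 12/6 = 2
te_I = (2 + 4·3 + 4)/6 = 18/6 = 3

Forward pass:
ES_A = 0; EF_A = 9
ES_B = 0; EF_B = 13
ES_C = 0; EF_C = 12
ES_D = max(EF_A=9, EF_B=13) = 13; EF_D = 13+11 = 24
ES_E = max(EF_B=13, EF_C=12) = 13; EF_E = 13+13 = 26
ES_F = max(EF_B=13, EF_C=12) = 13; EF_F = 13+9 = 22
ES_G = 13; EF_G = 13+5 = 18
ES_H = 13; EF_H = 13+2 = 15
ES_I = max(EF_C=12, EF_D=24, EF_E=26, EF_F=22, EF_G=18, EF_H=15) = 26; EF_I = 26+3 = 29
Expected project duration μ = 29 days. Critical path: B → E → I.

29 days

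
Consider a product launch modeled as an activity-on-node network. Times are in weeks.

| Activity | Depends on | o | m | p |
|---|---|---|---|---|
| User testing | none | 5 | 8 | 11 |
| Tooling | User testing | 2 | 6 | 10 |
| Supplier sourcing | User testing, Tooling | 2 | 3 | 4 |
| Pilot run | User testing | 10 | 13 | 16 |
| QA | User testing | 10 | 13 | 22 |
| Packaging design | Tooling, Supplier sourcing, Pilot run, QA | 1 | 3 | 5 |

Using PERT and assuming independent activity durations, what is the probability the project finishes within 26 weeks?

te_User testing = (5 + 4·8 + 11)/6 = 48/6 = 8; σ²_User testing = ((11−5)/6)² = 1.000
te_Tooling = (2 + 4·6 + 10)/6 = 36/6 = 6; σ²_Tooling = ((10−2)/6)² = 1.778
te_Supplier sourcing = (2 + 4·3 + 4)/6 = 18/6 = 3; σ²_Supplier sourcing = ((4−2)/6)² = 0.111
te_Pilot run = (10 + 4·13 + 16)/6 = 78/6 = 13; σ²_Pilot run = ((16−10)/6)² = 1.000
te_QA = (10 + 4·13 + 22)/6 = 84/6 = 14; σ²_QA = ((22−10)/6)² = 4.000
te_Packaging design = (1 + 4·3 + 5)/6 = 18/6 = 3; σ²_Packaging design = ((5−1)/6)² = 0.444

Forward pass:
ES_User testing = 0; EF_User testing = 8
ES_Tooling = 8; EF_Tooling = 8+6 = 14
ES_Supplier sourcing = max(EF_User testing=8, EF_Tooling=14) = 14; EF_Supplier sourcing = 14+3 = 17
ES_Pilot run = 8; EF_Pilot run = 8+13 = 21
ES_QA = 8; EF_QA = 8+14 = 22
ES_Packaging design = max(EF_Tooling=14, EF_Supplier sourcing=17, EF_Pilot run=21, EF_QA=22) = 22; EF_Packaging design = 22+3 = 25
Expected project duration μ = 25 weeks. Critical path: User testing → QA → Packaging design.

Variance along critical path = 1.000 + 4.000 + 0.444 = 5.444; σ = √5.444 = 2.333 weeks.
Z = (26 − 25) / 2.333 = 0.429
P(T ≤ 26) = Φ(0.429) ≈ 0.666

0.666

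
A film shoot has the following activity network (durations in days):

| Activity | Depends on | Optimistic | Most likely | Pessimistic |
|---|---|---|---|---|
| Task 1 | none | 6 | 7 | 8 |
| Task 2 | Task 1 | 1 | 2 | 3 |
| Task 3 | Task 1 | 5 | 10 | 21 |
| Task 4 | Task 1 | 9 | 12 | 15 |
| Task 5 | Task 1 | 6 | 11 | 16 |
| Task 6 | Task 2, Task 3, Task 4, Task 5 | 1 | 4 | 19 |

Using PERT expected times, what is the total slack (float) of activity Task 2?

10 days

te_Task 1 = (6 + 4·7 + 8)/6 = 42/6 = 7
te_Task 2 = (1 + 4·2 + 3)/6 = 12/6 = 2
te_Task 3 = (5 + 4·10 + 21)/6 = 66/6 = 11
te_Task 4 = (9 + 4·12 + 15)/6 = 72/6 = 12
te_Task 5 = (6 + 4·11 + 16)/6 = 66/6 = 11
te_Task 6 = (1 + 4·4 + 19)/6 = 36/6 = 6

Forward pass:
ES_Task 1 = 0; EF_Task 1 = 7
ES_Task 2 = 7; EF_Task 2 = 7+2 = 9
ES_Task 3 = 7; EF_Task 3 = 7+11 = 18
ES_Task 4 = 7; EF_Task 4 = 7+12 = 19
ES_Task 5 = 7; EF_Task 5 = 7+11 = 18
ES_Task 6 = max(EF_Task 2=9, EF_Task 3=18, EF_Task 4=19, EF_Task 5=18) = 19; EF_Task 6 = 19+6 = 25
Expected project duration μ = 25 days. Critical path: Task 1 → Task 4 → Task 6.

Backward pass:
LF_Task 6 = 25; LS_Task 6 = 25−6 = 19
LF_Task 5 = LS_Task 6 = 19; LS_Task 5 = 19−11 = 8
LF_Task 4 = LS_Task 6 = 19; LS_Task 4 = 19−12 = 7
LF_Task 3 = LS_Task 6 = 19; LS_Task 3 = 19−11 = 8
LF_Task 2 = LS_Task 6 = 19; LS_Task 2 = 19−2 = 17
LF_Task 1 = min(LS_Task 2=17, LS_Task 3=8, LS_Task 4=7, LS_Task 5=8) = 7; LS_Task 1 = 7−7 = 0
Slack_Task 2 = LS_Task 2 − ES_Task 2 = 17 − 7 = 10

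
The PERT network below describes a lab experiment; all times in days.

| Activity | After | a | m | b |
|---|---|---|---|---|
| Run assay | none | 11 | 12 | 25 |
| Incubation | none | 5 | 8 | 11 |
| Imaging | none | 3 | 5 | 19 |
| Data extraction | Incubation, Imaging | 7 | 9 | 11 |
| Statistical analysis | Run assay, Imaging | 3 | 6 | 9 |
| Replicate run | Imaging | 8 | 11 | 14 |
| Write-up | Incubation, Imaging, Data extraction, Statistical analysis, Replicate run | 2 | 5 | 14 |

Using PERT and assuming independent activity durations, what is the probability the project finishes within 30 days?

te_Run assay = (11 + 4·12 + 25)/6 = 84/6 = 14; σ²_Run assay = ((25−11)/6)² = 5.444
te_Incubation = (5 + 4·8 + 11)/6 = 48/6 = 8; σ²_Incubation = ((11−5)/6)² = 1.000
te_Imaging = (3 + 4·5 + 19)/6 = 42/6 = 7; σ²_Imaging = ((19−3)/6)² = 7.111
te_Data extraction = (7 + 4·9 + 11)/6 = 54/6 = 9; σ²_Data extraction = ((11−7)/6)² = 0.444
te_Statistical analysis = (3 + 4·6 + 9)/6 = 36/6 = 6; σ²_Statistical analysis = ((9−3)/6)² = 1.000
te_Replicate run = (8 + 4·11 + 14)/6 = 66/6 = 11; σ²_Replicate run = ((14−8)/6)² = 1.000
te_Write-up = (2 + 4·5 + 14)/6 = 36/6 = 6; σ²_Write-up = ((14−2)/6)² = 4.000

Forward pass:
ES_Run assay = 0; EF_Run assay = 14
ES_Incubation = 0; EF_Incubation = 8
ES_Imaging = 0; EF_Imaging = 7
ES_Data extraction = max(EF_Incubation=8, EF_Imaging=7) = 8; EF_Data extraction = 8+9 = 17
ES_Statistical analysis = max(EF_Run assay=14, EF_Imaging=7) = 14; EF_Statistical analysis = 14+6 = 20
ES_Replicate run = 7; EF_Replicate run = 7+11 = 18
ES_Write-up = max(EF_Incubation=8, EF_Imaging=7, EF_Data extraction=17, EF_Statistical analysis=20, EF_Replicate run=18) = 20; EF_Write-up = 20+6 = 26
Expected project duration μ = 26 days. Critical path: Run assay → Statistical analysis → Write-up.

Variance along critical path = 5.444 + 1.000 + 4.000 = 10.444; σ = √10.444 = 3.232 days.
Z = (30 − 26) / 3.232 = 1.238
P(T ≤ 30) = Φ(1.238) ≈ 0.892

0.892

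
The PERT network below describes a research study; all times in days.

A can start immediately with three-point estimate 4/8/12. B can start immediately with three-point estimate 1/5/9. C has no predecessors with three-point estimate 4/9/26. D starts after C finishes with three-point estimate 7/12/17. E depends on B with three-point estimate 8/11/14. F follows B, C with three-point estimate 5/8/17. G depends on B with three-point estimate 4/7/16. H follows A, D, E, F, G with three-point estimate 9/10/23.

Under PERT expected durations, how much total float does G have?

10 days

te_A = (4 + 4·8 + 12)/6 = 48/6 = 8
te_B = (1 + 4·5 + 9)/6 = 30/6 = 5
te_C = (4 + 4·9 + 26)/6 = 66/6 = 11
te_D = (7 + 4·12 + 17)/6 = 72/6 = 12
te_E = (8 + 4·11 + 14)/6 = 66/6 = 11
te_F = (5 + 4·8 + 17)/6 = 54/6 = 9
te_G = (4 + 4·7 + 16)/6 = 48/6 = 8
te_H = (9 + 4·10 + 23)/6 = 72/6 = 12

Forward pass:
ES_A = 0; EF_A = 8
ES_B = 0; EF_B = 5
ES_C = 0; EF_C = 11
ES_D = 11; EF_D = 11+12 = 23
ES_E = 5; EF_E = 5+11 = 16
ES_F = max(EF_B=5, EF_C=11) = 11; EF_F = 11+9 = 20
ES_G = 5; EF_G = 5+8 = 13
ES_H = max(EF_A=8, EF_D=23, EF_E=16, EF_F=20, EF_G=13) = 23; EF_H = 23+12 = 35
Expected project duration μ = 35 days. Critical path: C → D → H.

Backward pass:
LF_H = 35; LS_H = 35−12 = 23
LF_G = LS_H = 23; LS_G = 23−8 = 15
LF_F = LS_H = 23; LS_F = 23−9 = 14
LF_E = LS_H = 23; LS_E = 23−11 = 12
LF_D = LS_H = 23; LS_D = 23−12 = 11
LF_C = min(LS_D=11, LS_F=14) = 11; LS_C = 11−11 = 0
LF_B = min(LS_E=12, LS_F=14, LS_G=15) = 12; LS_B = 12−5 = 7
LF_A = LS_H = 23; LS_A = 23−8 = 15
Slack_G = LS_G − ES_G = 15 − 5 = 10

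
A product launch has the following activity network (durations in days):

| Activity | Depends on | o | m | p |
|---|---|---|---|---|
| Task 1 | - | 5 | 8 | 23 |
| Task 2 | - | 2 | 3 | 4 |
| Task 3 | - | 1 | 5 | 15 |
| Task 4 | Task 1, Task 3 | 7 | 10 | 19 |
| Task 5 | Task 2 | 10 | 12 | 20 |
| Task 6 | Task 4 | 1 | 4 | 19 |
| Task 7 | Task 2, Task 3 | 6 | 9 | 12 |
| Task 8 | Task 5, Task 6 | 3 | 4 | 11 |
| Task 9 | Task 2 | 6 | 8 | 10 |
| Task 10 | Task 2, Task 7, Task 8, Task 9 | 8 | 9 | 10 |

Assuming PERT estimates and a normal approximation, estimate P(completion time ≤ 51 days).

0.980

te_Task 1 = (5 + 4·8 + 23)/6 = 60/6 = 10; σ²_Task 1 = ((23−5)/6)² = 9.000
te_Task 2 = (2 + 4·3 + 4)/6 = 18/6 = 3; σ²_Task 2 = ((4−2)/6)² = 0.111
te_Task 3 = (1 + 4·5 + 15)/6 = 36/6 = 6; σ²_Task 3 = ((15−1)/6)² = 5.444
te_Task 4 = (7 + 4·10 + 19)/6 = 66/6 = 11; σ²_Task 4 = ((19−7)/6)² = 4.000
te_Task 5 = (10 + 4·12 + 20)/6 = 78/6 = 13; σ²_Task 5 = ((20−10)/6)² = 2.778
te_Task 6 = (1 + 4·4 + 19)/6 = 36/6 = 6; σ²_Task 6 = ((19−1)/6)² = 9.000
te_Task 7 = (6 + 4·9 + 12)/6 = 54/6 = 9; σ²_Task 7 = ((12−6)/6)² = 1.000
te_Task 8 = (3 + 4·4 + 11)/6 = 30/6 = 5; σ²_Task 8 = ((11−3)/6)² = 1.778
te_Task 9 = (6 + 4·8 + 10)/6 = 48/6 = 8; σ²_Task 9 = ((10−6)/6)² = 0.444
te_Task 10 = (8 + 4·9 + 10)/6 = 54/6 = 9; σ²_Task 10 = ((10−8)/6)² = 0.111

Forward pass:
ES_Task 1 = 0; EF_Task 1 = 10
ES_Task 2 = 0; EF_Task 2 = 3
ES_Task 3 = 0; EF_Task 3 = 6
ES_Task 4 = max(EF_Task 1=10, EF_Task 3=6) = 10; EF_Task 4 = 10+11 = 21
ES_Task 5 = 3; EF_Task 5 = 3+13 = 16
ES_Task 6 = 21; EF_Task 6 = 21+6 = 27
ES_Task 7 = max(EF_Task 2=3, EF_Task 3=6) = 6; EF_Task 7 = 6+9 = 15
ES_Task 8 = max(EF_Task 5=16, EF_Task 6=27) = 27; EF_Task 8 = 27+5 = 32
ES_Task 9 = 3; EF_Task 9 = 3+8 = 11
ES_Task 10 = max(EF_Task 2=3, EF_Task 7=15, EF_Task 8=32, EF_Task 9=11) = 32; EF_Task 10 = 32+9 = 41
Expected project duration μ = 41 days. Critical path: Task 1 → Task 4 → Task 6 → Task 8 → Task 10.

Variance along critical path = 9.000 + 4.000 + 9.000 + 1.778 + 0.111 = 23.889; σ = √23.889 = 4.888 days.
Z = (51 − 41) / 4.888 = 2.046
P(T ≤ 51) = Φ(2.046) ≈ 0.980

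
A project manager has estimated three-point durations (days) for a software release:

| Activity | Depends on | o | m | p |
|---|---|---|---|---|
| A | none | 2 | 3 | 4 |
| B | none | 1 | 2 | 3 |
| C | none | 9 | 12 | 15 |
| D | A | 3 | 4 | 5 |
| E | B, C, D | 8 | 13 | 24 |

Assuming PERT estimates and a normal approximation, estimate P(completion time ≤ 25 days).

0.363

te_A = (2 + 4·3 + 4)/6 = 18/6 = 3; σ²_A = ((4−2)/6)² = 0.111
te_B = (1 + 4·2 + 3)/6 = 12/6 = 2; σ²_B = ((3−1)/6)² = 0.111
te_C = (9 + 4·12 + 15)/6 = 72/6 = 12; σ²_C = ((15−9)/6)² = 1.000
te_D = (3 + 4·4 + 5)/6 = 24/6 = 4; σ²_D = ((5−3)/6)² = 0.111
te_E = (8 + 4·13 + 24)/6 = 84/6 = 14; σ²_E = ((24−8)/6)² = 7.111

Forward pass:
ES_A = 0; EF_A = 3
ES_B = 0; EF_B = 2
ES_C = 0; EF_C = 12
ES_D = 3; EF_D = 3+4 = 7
ES_E = max(EF_B=2, EF_C=12, EF_D=7) = 12; EF_E = 12+14 = 26
Expected project duration μ = 26 days. Critical path: C → E.

Variance along critical path = 1.000 + 7.111 = 8.111; σ = √8.111 = 2.848 days.
Z = (25 − 26) / 2.848 = -0.351
P(T ≤ 25) = Φ(-0.351) ≈ 0.363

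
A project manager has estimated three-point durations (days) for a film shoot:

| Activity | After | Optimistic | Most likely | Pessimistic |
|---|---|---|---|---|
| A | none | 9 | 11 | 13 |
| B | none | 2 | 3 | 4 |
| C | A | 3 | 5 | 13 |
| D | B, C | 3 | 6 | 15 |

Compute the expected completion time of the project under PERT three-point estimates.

te_A = (9 + 4·11 + 13)/6 = 66/6 = 11
te_B = (2 + 4·3 + 4)/6 = 18/6 = 3
te_C = (3 + 4·5 + 13)/6 = 36/6 = 6
te_D = (3 + 4·6 + 15)/6 = 42/6 = 7

Forward pass:
ES_A = 0; EF_A = 11
ES_B = 0; EF_B = 3
ES_C = 11; EF_C = 11+6 = 17
ES_D = max(EF_B=3, EF_C=17) = 17; EF_D = 17+7 = 24
Expected project duration μ = 24 days. Critical path: A → C → D.

24 days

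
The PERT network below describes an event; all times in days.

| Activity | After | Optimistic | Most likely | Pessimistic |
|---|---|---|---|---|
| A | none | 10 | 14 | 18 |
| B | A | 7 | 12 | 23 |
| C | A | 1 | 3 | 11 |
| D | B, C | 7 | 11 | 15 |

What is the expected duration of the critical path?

te_A = (10 + 4·14 + 18)/6 = 84/6 = 14
te_B = (7 + 4·12 + 23)/6 = 78/6 = 13
te_C = (1 + 4·3 + 11)/6 = 24/6 = 4
te_D = (7 + 4·11 + 15)/6 = 66/6 = 11

Forward pass:
ES_A = 0; EF_A = 14
ES_B = 14; EF_B = 14+13 = 27
ES_C = 14; EF_C = 14+4 = 18
ES_D = max(EF_B=27, EF_C=18) = 27; EF_D = 27+11 = 38
Expected project duration μ = 38 days. Critical path: A → B → D.

38 days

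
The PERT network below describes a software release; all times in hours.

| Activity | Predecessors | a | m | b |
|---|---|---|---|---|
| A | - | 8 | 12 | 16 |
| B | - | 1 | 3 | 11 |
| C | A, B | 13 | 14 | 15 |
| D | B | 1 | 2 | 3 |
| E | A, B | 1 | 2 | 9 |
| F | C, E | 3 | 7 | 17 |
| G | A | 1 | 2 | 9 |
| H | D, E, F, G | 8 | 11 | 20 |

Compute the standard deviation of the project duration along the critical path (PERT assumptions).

3.37 hours

te_A = (8 + 4·12 + 16)/6 = 72/6 = 12; σ²_A = ((16−8)/6)² = 1.778
te_B = (1 + 4·3 + 11)/6 = 24/6 = 4; σ²_B = ((11−1)/6)² = 2.778
te_C = (13 + 4·14 + 15)/6 = 84/6 = 14; σ²_C = ((15−13)/6)² = 0.111
te_D = (1 + 4·2 + 3)/6 = 12/6 = 2; σ²_D = ((3−1)/6)² = 0.111
te_E = (1 + 4·2 + 9)/6 = 18/6 = 3; σ²_E = ((9−1)/6)² = 1.778
te_F = (3 + 4·7 + 17)/6 = 48/6 = 8; σ²_F = ((17−3)/6)² = 5.444
te_G = (1 + 4·2 + 9)/6 = 18/6 = 3; σ²_G = ((9−1)/6)² = 1.778
te_H = (8 + 4·11 + 20)/6 = 72/6 = 12; σ²_H = ((20−8)/6)² = 4.000

Forward pass:
ES_A = 0; EF_A = 12
ES_B = 0; EF_B = 4
ES_C = max(EF_A=12, EF_B=4) = 12; EF_C = 12+14 = 26
ES_D = 4; EF_D = 4+2 = 6
ES_E = max(EF_A=12, EF_B=4) = 12; EF_E = 12+3 = 15
ES_F = max(EF_C=26, EF_E=15) = 26; EF_F = 26+8 = 34
ES_G = 12; EF_G = 12+3 = 15
ES_H = max(EF_D=6, EF_E=15, EF_F=34, EF_G=15) = 34; EF_H = 34+12 = 46
Expected project duration μ = 46 hours. Critical path: A → C → F → H.

Variance along critical path = 1.778 + 0.111 + 5.444 + 4.000 = 11.333
σ = √11.333 = 3.367 hours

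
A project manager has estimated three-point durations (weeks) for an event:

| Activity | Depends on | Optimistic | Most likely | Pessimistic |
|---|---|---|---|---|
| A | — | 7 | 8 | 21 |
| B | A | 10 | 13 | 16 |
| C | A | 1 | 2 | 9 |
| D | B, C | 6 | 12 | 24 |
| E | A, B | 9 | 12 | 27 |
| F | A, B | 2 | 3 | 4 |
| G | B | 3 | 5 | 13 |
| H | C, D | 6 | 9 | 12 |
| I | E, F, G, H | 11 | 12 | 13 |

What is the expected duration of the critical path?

te_A = (7 + 4·8 + 21)/6 = 60/6 = 10
te_B = (10 + 4·13 + 16)/6 = 78/6 = 13
te_C = (1 + 4·2 + 9)/6 = 18/6 = 3
te_D = (6 + 4·12 + 24)/6 = 78/6 = 13
te_E = (9 + 4·12 + 27)/6 = 84/6 = 14
te_F = (2 + 4·3 + 4)/6 = 18/6 = 3
te_G = (3 + 4·5 + 13)/6 = 36/6 = 6
te_H = (6 + 4·9 + 12)/6 = 54/6 = 9
te_I = (11 + 4·12 + 13)/6 = 72/6 = 12

Forward pass:
ES_A = 0; EF_A = 10
ES_B = 10; EF_B = 10+13 = 23
ES_C = 10; EF_C = 10+3 = 13
ES_D = max(EF_B=23, EF_C=13) = 23; EF_D = 23+13 = 36
ES_E = max(EF_A=10, EF_B=23) = 23; EF_E = 23+14 = 37
ES_F = max(EF_A=10, EF_B=23) = 23; EF_F = 23+3 = 26
ES_G = 23; EF_G = 23+6 = 29
ES_H = max(EF_C=13, EF_D=36) = 36; EF_H = 36+9 = 45
ES_I = max(EF_E=37, EF_F=26, EF_G=29, EF_H=45) = 45; EF_I = 45+12 = 57
Expected project duration μ = 57 weeks. Critical path: A → B → D → H → I.

57 weeks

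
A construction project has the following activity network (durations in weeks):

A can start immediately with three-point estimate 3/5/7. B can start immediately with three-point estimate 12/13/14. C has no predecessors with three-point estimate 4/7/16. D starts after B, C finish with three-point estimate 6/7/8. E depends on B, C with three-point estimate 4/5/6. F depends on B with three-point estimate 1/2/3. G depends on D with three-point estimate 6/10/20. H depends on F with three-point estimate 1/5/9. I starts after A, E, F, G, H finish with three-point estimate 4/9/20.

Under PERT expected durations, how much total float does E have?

te_A = (3 + 4·5 + 7)/6 = 30/6 = 5
te_B = (12 + 4·13 + 14)/6 = 78/6 = 13
te_C = (4 + 4·7 + 16)/6 = 48/6 = 8
te_D = (6 + 4·7 + 8)/6 = 42/6 = 7
te_E = (4 + 4·5 + 6)/6 = 30/6 = 5
te_F = (1 + 4·2 + 3)/6 = 12/6 = 2
te_G = (6 + 4·10 + 20)/6 = 66/6 = 11
te_H = (1 + 4·5 + 9)/6 = 30/6 = 5
te_I = (4 + 4·9 + 20)/6 = 60/6 = 10

Forward pass:
ES_A = 0; EF_A = 5
ES_B = 0; EF_B = 13
ES_C = 0; EF_C = 8
ES_D = max(EF_B=13, EF_C=8) = 13; EF_D = 13+7 = 20
ES_E = max(EF_B=13, EF_C=8) = 13; EF_E = 13+5 = 18
ES_F = 13; EF_F = 13+2 = 15
ES_G = 20; EF_G = 20+11 = 31
ES_H = 15; EF_H = 15+5 = 20
ES_I = max(EF_A=5, EF_E=18, EF_F=15, EF_G=31, EF_H=20) = 31; EF_I = 31+10 = 41
Expected project duration μ = 41 weeks. Critical path: B → D → G → I.

Backward pass:
LF_I = 41; LS_I = 41−10 = 31
LF_H = LS_I = 31; LS_H = 31−5 = 26
LF_G = LS_I = 31; LS_G = 31−11 = 20
LF_F = min(LS_H=26, LS_I=31) = 26; LS_F = 26−2 = 24
LF_E = LS_I = 31; LS_E = 31−5 = 26
LF_D = LS_G = 20; LS_D = 20−7 = 13
LF_C = min(LS_D=13, LS_E=26) = 13; LS_C = 13−8 = 5
LF_B = min(LS_D=13, LS_E=26, LS_F=24) = 13; LS_B = 13−13 = 0
LF_A = LS_I = 31; LS_A = 31−5 = 26
Slack_E = LS_E − ES_E = 26 − 13 = 13

13 weeks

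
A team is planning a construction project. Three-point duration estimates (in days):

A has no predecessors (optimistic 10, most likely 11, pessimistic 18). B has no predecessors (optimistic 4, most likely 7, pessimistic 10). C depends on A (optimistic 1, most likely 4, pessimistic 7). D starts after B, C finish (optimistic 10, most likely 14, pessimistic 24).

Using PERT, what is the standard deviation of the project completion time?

te_A = (10 + 4·11 + 18)/6 = 72/6 = 12; σ²_A = ((18−10)/6)² = 1.778
te_B = (4 + 4·7 + 10)/6 = 42/6 = 7; σ²_B = ((10−4)/6)² = 1.000
te_C = (1 + 4·4 + 7)/6 = 24/6 = 4; σ²_C = ((7−1)/6)² = 1.000
te_D = (10 + 4·14 + 24)/6 = 90/6 = 15; σ²_D = ((24−10)/6)² = 5.444

Forward pass:
ES_A = 0; EF_A = 12
ES_B = 0; EF_B = 7
ES_C = 12; EF_C = 12+4 = 16
ES_D = max(EF_B=7, EF_C=16) = 16; EF_D = 16+15 = 31
Expected project duration μ = 31 days. Critical path: A → C → D.

Variance along critical path = 1.778 + 1.000 + 5.444 = 8.222
σ = √8.222 = 2.867 days

2.87 days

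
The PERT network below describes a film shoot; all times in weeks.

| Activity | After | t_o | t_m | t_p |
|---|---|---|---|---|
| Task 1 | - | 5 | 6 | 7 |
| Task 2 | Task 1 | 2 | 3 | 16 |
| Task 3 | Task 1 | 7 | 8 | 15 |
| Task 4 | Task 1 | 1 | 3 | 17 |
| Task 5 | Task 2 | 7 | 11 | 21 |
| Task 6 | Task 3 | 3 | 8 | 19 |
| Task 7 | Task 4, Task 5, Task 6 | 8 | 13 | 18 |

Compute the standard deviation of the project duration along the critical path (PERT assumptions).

3.43 weeks

te_Task 1 = (5 + 4·6 + 7)/6 = 36/6 = 6; σ²_Task 1 = ((7−5)/6)² = 0.111
te_Task 2 = (2 + 4·3 + 16)/6 = 30/6 = 5; σ²_Task 2 = ((16−2)/6)² = 5.444
te_Task 3 = (7 + 4·8 + 15)/6 = 54/6 = 9; σ²_Task 3 = ((15−7)/6)² = 1.778
te_Task 4 = (1 + 4·3 + 17)/6 = 30/6 = 5; σ²_Task 4 = ((17−1)/6)² = 7.111
te_Task 5 = (7 + 4·11 + 21)/6 = 72/6 = 12; σ²_Task 5 = ((21−7)/6)² = 5.444
te_Task 6 = (3 + 4·8 + 19)/6 = 54/6 = 9; σ²_Task 6 = ((19−3)/6)² = 7.111
te_Task 7 = (8 + 4·13 + 18)/6 = 78/6 = 13; σ²_Task 7 = ((18−8)/6)² = 2.778

Forward pass:
ES_Task 1 = 0; EF_Task 1 = 6
ES_Task 2 = 6; EF_Task 2 = 6+5 = 11
ES_Task 3 = 6; EF_Task 3 = 6+9 = 15
ES_Task 4 = 6; EF_Task 4 = 6+5 = 11
ES_Task 5 = 11; EF_Task 5 = 11+12 = 23
ES_Task 6 = 15; EF_Task 6 = 15+9 = 24
ES_Task 7 = max(EF_Task 4=11, EF_Task 5=23, EF_Task 6=24) = 24; EF_Task 7 = 24+13 = 37
Expected project duration μ = 37 weeks. Critical path: Task 1 → Task 3 → Task 6 → Task 7.

Variance along critical path = 0.111 + 1.778 + 7.111 + 2.778 = 11.778
σ = √11.778 = 3.432 weeks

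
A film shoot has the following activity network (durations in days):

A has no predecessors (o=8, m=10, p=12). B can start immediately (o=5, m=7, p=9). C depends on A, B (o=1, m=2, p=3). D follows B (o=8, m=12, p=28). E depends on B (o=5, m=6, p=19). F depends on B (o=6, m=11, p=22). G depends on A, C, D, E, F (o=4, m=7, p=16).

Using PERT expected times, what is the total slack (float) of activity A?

te_A = (8 + 4·10 + 12)/6 = 60/6 = 10
te_B = (5 + 4·7 + 9)/6 = 42/6 = 7
te_C = (1 + 4·2 + 3)/6 = 12/6 = 2
te_D = (8 + 4·12 + 28)/6 = 84/6 = 14
te_E = (5 + 4·6 + 19)/6 = 48/6 = 8
te_F = (6 + 4·11 + 22)/6 = 72/6 = 12
te_G = (4 + 4·7 + 16)/6 = 48/6 = 8

Forward pass:
ES_A = 0; EF_A = 10
ES_B = 0; EF_B = 7
ES_C = max(EF_A=10, EF_B=7) = 10; EF_C = 10+2 = 12
ES_D = 7; EF_D = 7+14 = 21
ES_E = 7; EF_E = 7+8 = 15
ES_F = 7; EF_F = 7+12 = 19
ES_G = max(EF_A=10, EF_C=12, EF_D=21, EF_E=15, EF_F=19) = 21; EF_G = 21+8 = 29
Expected project duration μ = 29 days. Critical path: B → D → G.

Backward pass:
LF_G = 29; LS_G = 29−8 = 21
LF_F = LS_G = 21; LS_F = 21−12 = 9
LF_E = LS_G = 21; LS_E = 21−8 = 13
LF_D = LS_G = 21; LS_D = 21−14 = 7
LF_C = LS_G = 21; LS_C = 21−2 = 19
LF_B = min(LS_C=19, LS_D=7, LS_E=13, LS_F=9) = 7; LS_B = 7−7 = 0
LF_A = min(LS_C=19, LS_G=21) = 19; LS_A = 19−10 = 9
Slack_A = LS_A − ES_A = 9 − 0 = 9

9 days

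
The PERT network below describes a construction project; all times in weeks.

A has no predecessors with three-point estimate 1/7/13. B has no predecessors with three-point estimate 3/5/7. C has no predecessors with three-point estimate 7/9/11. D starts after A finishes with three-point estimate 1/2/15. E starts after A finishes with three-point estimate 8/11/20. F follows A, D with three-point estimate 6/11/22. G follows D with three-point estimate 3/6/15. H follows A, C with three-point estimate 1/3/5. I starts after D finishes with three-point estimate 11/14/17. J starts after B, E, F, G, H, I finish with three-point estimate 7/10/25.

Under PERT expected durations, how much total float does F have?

te_A = (1 + 4·7 + 13)/6 = 42/6 = 7
te_B = (3 + 4·5 + 7)/6 = 30/6 = 5
te_C = (7 + 4·9 + 11)/6 = 54/6 = 9
te_D = (1 + 4·2 + 15)/6 = 24/6 = 4
te_E = (8 + 4·11 + 20)/6 = 72/6 = 12
te_F = (6 + 4·11 + 22)/6 = 72/6 = 12
te_G = (3 + 4·6 + 15)/6 = 42/6 = 7
te_H = (1 + 4·3 + 5)/6 = 18/6 = 3
te_I = (11 + 4·14 + 17)/6 = 84/6 = 14
te_J = (7 + 4·10 + 25)/6 = 72/6 = 12

Forward pass:
ES_A = 0; EF_A = 7
ES_B = 0; EF_B = 5
ES_C = 0; EF_C = 9
ES_D = 7; EF_D = 7+4 = 11
ES_E = 7; EF_E = 7+12 = 19
ES_F = max(EF_A=7, EF_D=11) = 11; EF_F = 11+12 = 23
ES_G = 11; EF_G = 11+7 = 18
ES_H = max(EF_A=7, EF_C=9) = 9; EF_H = 9+3 = 12
ES_I = 11; EF_I = 11+14 = 25
ES_J = max(EF_B=5, EF_E=19, EF_F=23, EF_G=18, EF_H=12, EF_I=25) = 25; EF_J = 25+12 = 37
Expected project duration μ = 37 weeks. Critical path: A → D → I → J.

Backward pass:
LF_J = 37; LS_J = 37−12 = 25
LF_I = LS_J = 25; LS_I = 25−14 = 11
LF_H = LS_J = 25; LS_H = 25−3 = 22
LF_G = LS_J = 25; LS_G = 25−7 = 18
LF_F = LS_J = 25; LS_F = 25−12 = 13
LF_E = LS_J = 25; LS_E = 25−12 = 13
LF_D = min(LS_F=13, LS_G=18, LS_I=11) = 11; LS_D = 11−4 = 7
LF_C = LS_H = 22; LS_C = 22−9 = 13
LF_B = LS_J = 25; LS_B = 25−5 = 20
LF_A = min(LS_D=7, LS_E=13, LS_F=13, LS_H=22) = 7; LS_A = 7−7 = 0
Slack_F = LS_F − ES_F = 13 − 11 = 2

2 weeks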